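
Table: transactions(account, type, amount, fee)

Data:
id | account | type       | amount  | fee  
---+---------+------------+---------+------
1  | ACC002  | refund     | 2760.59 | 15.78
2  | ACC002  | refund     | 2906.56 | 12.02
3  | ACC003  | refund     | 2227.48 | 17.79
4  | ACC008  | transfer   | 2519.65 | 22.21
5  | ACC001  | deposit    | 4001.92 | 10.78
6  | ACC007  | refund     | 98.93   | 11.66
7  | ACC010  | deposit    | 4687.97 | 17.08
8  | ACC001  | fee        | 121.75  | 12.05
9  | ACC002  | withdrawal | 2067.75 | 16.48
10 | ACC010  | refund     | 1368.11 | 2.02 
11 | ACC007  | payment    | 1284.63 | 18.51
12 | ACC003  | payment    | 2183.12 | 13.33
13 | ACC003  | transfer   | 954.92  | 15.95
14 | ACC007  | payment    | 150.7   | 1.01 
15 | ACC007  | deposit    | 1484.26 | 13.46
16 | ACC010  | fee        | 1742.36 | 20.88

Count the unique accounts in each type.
SELECT type, COUNT(DISTINCT account)
FROM transactions
GROUP BY type

Result:
  deposit: 3 distinct
  fee: 2 distinct
  payment: 2 distinct
  refund: 4 distinct
  transfer: 2 distinct
  withdrawal: 1 distinct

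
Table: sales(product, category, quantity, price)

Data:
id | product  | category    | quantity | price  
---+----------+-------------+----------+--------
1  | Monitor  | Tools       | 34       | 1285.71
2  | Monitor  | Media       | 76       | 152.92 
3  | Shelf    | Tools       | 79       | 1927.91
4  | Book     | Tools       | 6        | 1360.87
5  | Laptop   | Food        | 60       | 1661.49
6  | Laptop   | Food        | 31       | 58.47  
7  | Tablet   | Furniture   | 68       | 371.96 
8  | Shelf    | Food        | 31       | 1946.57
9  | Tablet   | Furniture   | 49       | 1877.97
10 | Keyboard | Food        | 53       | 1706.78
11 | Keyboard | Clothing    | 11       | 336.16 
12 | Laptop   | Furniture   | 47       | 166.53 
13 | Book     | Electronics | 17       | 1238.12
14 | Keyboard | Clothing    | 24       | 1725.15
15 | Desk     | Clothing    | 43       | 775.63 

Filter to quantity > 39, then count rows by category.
SELECT category, COUNT(*)
FROM sales
WHERE quantity > 39
GROUP BY category

Note: WHERE filters rows before grouping.

Result:
  Clothing: 1
  Food: 2
  Furniture: 3
  Media: 1
  Tools: 1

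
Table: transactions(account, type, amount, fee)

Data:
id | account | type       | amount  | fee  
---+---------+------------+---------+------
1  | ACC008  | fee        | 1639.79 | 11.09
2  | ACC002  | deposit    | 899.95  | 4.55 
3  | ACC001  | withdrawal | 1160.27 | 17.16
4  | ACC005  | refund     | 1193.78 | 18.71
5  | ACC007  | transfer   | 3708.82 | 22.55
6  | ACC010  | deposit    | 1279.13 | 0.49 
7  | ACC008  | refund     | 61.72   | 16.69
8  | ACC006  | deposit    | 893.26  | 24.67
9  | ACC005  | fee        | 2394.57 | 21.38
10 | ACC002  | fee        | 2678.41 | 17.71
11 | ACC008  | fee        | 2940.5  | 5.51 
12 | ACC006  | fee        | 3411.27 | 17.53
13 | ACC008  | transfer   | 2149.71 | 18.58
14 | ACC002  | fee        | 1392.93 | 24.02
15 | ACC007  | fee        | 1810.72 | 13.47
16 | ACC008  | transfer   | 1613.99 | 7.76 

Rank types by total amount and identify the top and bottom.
SELECT type, SUM(amount)
FROM transactions
GROUP BY type
ORDER BY SUM(amount)

All groups:
  withdrawal: 1160.27
  refund: 1255.50
  deposit: 3072.34
  transfer: 7472.52
  fee: 16268.19

Highest: fee (16268.19)
Lowest: withdrawal (1160.27)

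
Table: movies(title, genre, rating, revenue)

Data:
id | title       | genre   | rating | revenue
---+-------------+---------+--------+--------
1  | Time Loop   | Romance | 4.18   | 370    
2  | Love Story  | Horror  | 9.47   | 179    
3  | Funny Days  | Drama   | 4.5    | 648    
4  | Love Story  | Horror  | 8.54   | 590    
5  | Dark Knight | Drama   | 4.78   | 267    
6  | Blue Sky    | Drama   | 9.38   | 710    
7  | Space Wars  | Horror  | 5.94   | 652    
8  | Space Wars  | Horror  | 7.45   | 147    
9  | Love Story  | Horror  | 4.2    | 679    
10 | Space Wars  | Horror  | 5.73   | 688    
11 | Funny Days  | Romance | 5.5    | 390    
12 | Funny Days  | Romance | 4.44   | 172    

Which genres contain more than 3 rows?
SELECT genre, COUNT(*) as cnt
FROM movies
GROUP BY genre
HAVING COUNT(*) > 3

Result:
  Horror: 6

Note: HAVING filters groups after aggregation, WHERE filters rows before.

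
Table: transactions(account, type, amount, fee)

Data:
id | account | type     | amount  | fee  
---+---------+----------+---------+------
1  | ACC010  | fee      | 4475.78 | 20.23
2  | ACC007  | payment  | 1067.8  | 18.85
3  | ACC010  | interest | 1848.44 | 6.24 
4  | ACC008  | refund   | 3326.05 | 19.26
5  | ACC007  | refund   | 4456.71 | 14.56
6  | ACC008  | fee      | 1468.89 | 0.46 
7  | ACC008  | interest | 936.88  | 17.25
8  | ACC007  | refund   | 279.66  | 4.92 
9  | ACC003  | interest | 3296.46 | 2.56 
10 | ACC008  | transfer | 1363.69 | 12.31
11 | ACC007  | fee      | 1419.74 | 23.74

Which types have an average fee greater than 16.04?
SELECT type, AVG(fee)
FROM transactions
GROUP BY type
HAVING AVG(fee) > 16.04

Result:
  payment: avg=18.85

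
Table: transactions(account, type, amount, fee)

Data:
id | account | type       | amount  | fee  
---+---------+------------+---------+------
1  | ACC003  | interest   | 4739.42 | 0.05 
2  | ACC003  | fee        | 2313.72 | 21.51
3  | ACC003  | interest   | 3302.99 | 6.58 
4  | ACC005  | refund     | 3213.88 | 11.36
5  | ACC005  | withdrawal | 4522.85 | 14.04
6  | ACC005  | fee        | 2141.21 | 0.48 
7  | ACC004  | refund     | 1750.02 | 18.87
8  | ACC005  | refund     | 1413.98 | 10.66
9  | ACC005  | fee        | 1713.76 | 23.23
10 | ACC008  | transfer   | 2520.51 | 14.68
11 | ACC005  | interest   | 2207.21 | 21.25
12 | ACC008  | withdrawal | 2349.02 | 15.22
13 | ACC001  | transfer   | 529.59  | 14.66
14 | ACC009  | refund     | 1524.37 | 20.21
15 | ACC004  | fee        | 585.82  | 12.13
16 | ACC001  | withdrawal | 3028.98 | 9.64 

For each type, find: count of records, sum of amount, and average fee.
SELECT type,
       COUNT(*) as cnt,
       SUM(amount) as total_amount,
       AVG(fee) as avg_fee
FROM transactions
GROUP BY type

Result:
  fee: 4 records, 6754.51 total amount, 14.34 avg fee
  interest: 3 records, 10249.62 total amount, 9.29 avg fee
  refund: 4 records, 7902.25 total amount, 15.28 avg fee
  transfer: 2 records, 3050.10 total amount, 14.67 avg fee
  withdrawal: 3 records, 9900.85 total amount, 12.97 avg fee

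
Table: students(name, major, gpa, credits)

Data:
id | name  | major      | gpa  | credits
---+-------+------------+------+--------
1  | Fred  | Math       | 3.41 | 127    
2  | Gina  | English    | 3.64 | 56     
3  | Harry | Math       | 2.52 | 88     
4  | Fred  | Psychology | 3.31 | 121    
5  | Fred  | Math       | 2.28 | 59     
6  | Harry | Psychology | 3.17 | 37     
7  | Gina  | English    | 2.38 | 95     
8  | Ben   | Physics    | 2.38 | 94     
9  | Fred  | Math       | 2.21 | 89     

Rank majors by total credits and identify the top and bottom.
SELECT major, SUM(credits)
FROM students
GROUP BY major
ORDER BY SUM(credits)

All groups:
  Physics: 94
  English: 151
  Psychology: 158
  Math: 363

Highest: Math (363)
Lowest: Physics (94)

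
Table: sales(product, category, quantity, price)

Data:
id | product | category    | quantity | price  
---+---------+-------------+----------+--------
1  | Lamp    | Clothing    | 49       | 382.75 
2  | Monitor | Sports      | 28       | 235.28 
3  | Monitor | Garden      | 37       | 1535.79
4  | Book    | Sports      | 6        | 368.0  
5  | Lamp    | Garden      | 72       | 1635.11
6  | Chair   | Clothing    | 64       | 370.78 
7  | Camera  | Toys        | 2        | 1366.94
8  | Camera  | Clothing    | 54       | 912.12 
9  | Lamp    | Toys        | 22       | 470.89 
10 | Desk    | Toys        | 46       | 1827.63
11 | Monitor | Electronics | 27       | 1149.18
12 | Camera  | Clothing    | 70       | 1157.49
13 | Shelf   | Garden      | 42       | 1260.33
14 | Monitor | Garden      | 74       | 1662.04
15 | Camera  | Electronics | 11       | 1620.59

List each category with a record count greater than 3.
SELECT category, COUNT(*) as cnt
FROM sales
GROUP BY category
HAVING COUNT(*) > 3

Result:
  Clothing: 4
  Garden: 4

Note: HAVING filters groups after aggregation, WHERE filters rows before.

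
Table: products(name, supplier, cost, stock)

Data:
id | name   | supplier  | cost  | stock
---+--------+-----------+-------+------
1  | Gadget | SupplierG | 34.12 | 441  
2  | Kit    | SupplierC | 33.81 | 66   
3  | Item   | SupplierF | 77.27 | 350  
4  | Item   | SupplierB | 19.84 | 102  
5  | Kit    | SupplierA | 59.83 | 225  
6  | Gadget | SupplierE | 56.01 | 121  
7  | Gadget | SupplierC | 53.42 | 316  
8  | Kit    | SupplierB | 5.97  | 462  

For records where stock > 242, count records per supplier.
SELECT supplier, COUNT(*)
FROM products
WHERE stock > 242
GROUP BY supplier

Note: WHERE filters rows before grouping.

Result:
  SupplierB: 1
  SupplierC: 1
  SupplierF: 1
  SupplierG: 1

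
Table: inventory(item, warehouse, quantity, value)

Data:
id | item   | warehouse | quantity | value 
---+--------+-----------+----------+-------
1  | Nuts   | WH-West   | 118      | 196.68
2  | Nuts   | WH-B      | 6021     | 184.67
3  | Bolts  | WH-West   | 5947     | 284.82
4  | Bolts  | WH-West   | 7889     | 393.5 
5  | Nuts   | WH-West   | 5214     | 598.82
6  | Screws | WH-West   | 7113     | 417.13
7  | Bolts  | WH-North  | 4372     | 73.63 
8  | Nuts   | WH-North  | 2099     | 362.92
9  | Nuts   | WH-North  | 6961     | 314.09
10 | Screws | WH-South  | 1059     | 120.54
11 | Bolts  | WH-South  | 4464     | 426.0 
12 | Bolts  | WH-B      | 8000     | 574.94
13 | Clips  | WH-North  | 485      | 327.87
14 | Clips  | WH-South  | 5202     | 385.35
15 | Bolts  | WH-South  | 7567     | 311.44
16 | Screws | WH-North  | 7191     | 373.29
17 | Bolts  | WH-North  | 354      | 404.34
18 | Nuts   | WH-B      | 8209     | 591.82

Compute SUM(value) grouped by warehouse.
SELECT warehouse, SUM(value) as result
FROM inventory
GROUP BY warehouse

Result:
  WH-B: 1351.43
  WH-North: 1856.14
  WH-South: 1243.33
  WH-West: 1890.95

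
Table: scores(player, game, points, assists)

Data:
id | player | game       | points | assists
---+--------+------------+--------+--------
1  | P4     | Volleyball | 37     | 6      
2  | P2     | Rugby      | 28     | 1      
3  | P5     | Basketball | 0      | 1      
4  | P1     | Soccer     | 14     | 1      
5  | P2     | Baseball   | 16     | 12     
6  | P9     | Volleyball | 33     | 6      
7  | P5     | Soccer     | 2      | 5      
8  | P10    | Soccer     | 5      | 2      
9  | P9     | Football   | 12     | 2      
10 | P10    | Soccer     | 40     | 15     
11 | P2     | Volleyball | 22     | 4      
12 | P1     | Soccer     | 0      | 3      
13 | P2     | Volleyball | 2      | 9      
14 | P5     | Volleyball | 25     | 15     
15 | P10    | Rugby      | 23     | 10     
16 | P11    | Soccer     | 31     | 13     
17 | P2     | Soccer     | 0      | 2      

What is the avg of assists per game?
SELECT game, AVG(assists) as result
FROM scores
GROUP BY game

Result:
  Baseball: 12.00
  Basketball: 1.00
  Football: 2.00
  Rugby: 5.50
  Soccer: 5.86
  Volleyball: 8.00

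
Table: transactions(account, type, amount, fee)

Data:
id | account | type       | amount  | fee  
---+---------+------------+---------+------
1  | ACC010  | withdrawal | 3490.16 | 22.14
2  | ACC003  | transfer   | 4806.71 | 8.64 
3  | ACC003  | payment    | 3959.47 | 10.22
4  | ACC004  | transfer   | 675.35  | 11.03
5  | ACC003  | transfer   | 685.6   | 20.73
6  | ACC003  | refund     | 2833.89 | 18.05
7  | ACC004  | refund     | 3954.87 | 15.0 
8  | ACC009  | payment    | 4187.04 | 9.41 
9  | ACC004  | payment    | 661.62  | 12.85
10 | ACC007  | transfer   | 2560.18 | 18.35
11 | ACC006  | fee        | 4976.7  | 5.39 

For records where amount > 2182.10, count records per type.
SELECT type, COUNT(*)
FROM transactions
WHERE amount > 2182.10
GROUP BY type

Note: WHERE filters rows before grouping.

Result:
  fee: 1
  payment: 2
  refund: 2
  transfer: 2
  withdrawal: 1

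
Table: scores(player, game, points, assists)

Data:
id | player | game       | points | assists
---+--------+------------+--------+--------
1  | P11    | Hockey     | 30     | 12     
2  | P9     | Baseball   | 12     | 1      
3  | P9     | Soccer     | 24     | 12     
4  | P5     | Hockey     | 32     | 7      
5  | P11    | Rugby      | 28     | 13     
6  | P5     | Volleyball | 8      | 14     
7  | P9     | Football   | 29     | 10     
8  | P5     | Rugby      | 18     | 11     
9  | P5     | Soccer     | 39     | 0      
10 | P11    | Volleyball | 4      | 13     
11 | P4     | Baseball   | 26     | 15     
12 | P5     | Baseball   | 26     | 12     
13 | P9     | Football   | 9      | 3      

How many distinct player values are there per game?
SELECT game, COUNT(DISTINCT player)
FROM scores
GROUP BY game

Result:
  Baseball: 3 distinct
  Football: 1 distinct
  Hockey: 2 distinct
  Rugby: 2 distinct
  Soccer: 2 distinct
  Volleyball: 2 distinct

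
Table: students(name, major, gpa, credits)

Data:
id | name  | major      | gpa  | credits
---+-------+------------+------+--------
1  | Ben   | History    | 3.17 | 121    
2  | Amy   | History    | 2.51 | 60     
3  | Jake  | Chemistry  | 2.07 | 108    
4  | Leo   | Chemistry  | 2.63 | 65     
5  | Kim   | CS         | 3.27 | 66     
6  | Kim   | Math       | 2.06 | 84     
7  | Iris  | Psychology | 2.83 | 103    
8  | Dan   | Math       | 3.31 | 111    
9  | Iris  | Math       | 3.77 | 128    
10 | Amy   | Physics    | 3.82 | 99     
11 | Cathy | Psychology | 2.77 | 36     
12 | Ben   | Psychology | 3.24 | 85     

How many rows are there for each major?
SELECT major, COUNT(*) as count
FROM students
GROUP BY major

Result:
  CS: 1
  Chemistry: 2
  History: 2
  Math: 3
  Physics: 1
  Psychology: 3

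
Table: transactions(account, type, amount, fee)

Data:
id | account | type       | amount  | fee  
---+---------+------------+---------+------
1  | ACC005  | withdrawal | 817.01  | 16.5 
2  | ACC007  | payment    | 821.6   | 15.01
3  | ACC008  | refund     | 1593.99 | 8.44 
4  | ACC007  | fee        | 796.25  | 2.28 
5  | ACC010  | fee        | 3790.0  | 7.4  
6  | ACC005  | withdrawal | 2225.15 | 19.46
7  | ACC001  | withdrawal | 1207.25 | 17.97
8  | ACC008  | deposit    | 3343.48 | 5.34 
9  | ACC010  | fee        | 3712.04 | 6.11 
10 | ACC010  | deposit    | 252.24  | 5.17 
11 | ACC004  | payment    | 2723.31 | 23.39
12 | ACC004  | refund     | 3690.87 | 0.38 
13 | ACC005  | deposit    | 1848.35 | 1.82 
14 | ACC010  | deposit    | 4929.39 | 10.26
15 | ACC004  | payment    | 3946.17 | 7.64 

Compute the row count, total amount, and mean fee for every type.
SELECT type,
       COUNT(*) as cnt,
       SUM(amount) as total_amount,
       AVG(fee) as avg_fee
FROM transactions
GROUP BY type

Result:
  deposit: 4 records, 10373.46 total amount, 5.65 avg fee
  fee: 3 records, 8298.29 total amount, 5.26 avg fee
  payment: 3 records, 7491.08 total amount, 15.35 avg fee
  refund: 2 records, 5284.86 total amount, 4.41 avg fee
  withdrawal: 3 records, 4249.41 total amount, 17.98 avg fee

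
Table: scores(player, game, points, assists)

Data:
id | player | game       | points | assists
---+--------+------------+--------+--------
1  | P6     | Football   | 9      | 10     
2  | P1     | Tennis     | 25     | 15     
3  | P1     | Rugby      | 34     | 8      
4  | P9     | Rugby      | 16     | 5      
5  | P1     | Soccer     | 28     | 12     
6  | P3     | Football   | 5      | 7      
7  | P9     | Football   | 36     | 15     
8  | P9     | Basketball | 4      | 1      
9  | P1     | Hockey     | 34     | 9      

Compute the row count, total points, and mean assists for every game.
SELECT game,
       COUNT(*) as cnt,
       SUM(points) as total_points,
       AVG(assists) as avg_assists
FROM scores
GROUP BY game

Result:
  Basketball: 1 records, 4 total points, 1.00 avg assists
  Football: 3 records, 50 total points, 10.67 avg assists
  Hockey: 1 records, 34 total points, 9.00 avg assists
  Rugby: 2 records, 50 total points, 6.50 avg assists
  Soccer: 1 records, 28 total points, 12.00 avg assists
  Tennis: 1 records, 25 total points, 15.00 avg assists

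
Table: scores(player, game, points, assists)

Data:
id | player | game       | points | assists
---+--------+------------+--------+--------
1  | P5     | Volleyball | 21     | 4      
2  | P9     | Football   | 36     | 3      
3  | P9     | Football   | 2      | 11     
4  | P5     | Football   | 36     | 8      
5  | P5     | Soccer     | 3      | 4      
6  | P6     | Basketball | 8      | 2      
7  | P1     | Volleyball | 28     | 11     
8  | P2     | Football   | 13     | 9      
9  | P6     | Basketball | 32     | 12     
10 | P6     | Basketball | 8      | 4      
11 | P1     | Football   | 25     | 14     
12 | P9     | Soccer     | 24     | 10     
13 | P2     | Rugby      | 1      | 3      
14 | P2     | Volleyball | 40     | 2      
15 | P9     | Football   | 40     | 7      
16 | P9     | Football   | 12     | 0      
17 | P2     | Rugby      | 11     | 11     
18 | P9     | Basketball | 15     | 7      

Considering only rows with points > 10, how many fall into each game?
SELECT game, COUNT(*)
FROM scores
WHERE points > 10
GROUP BY game

Note: WHERE filters rows before grouping.

Result:
  Basketball: 2
  Football: 6
  Rugby: 1
  Soccer: 1
  Volleyball: 3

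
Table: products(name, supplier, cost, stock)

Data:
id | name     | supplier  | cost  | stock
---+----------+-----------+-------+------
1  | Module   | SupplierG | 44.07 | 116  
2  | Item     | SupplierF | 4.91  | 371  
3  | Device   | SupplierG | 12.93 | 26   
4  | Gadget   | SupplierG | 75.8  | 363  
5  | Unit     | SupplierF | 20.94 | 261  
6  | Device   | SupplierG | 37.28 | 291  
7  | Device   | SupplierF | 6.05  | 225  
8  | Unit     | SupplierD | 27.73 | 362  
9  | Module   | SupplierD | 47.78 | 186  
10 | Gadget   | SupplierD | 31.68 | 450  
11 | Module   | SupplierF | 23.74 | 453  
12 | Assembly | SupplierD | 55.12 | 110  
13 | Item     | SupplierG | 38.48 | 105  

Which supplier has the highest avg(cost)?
SELECT supplier, AVG(cost) as val
FROM products
GROUP BY supplier
ORDER BY val DESC
LIMIT 1

Result: SupplierG with avg(cost) = 41.71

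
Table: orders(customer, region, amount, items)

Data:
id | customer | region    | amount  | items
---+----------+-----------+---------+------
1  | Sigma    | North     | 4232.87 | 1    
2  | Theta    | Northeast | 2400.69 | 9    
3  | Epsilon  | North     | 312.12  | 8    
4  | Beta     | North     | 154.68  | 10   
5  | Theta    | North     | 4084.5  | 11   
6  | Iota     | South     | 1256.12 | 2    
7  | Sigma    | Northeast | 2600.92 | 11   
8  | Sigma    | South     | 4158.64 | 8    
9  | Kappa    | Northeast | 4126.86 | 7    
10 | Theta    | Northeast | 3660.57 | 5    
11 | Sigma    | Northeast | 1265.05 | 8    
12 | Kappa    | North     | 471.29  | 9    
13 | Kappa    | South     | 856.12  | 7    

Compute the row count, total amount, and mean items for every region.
SELECT region,
       COUNT(*) as cnt,
       SUM(amount) as total_amount,
       AVG(items) as avg_items
FROM orders
GROUP BY region

Result:
  North: 5 records, 9255.46 total amount, 7.80 avg items
  Northeast: 5 records, 14054.09 total amount, 8.00 avg items
  South: 3 records, 6270.88 total amount, 5.67 avg items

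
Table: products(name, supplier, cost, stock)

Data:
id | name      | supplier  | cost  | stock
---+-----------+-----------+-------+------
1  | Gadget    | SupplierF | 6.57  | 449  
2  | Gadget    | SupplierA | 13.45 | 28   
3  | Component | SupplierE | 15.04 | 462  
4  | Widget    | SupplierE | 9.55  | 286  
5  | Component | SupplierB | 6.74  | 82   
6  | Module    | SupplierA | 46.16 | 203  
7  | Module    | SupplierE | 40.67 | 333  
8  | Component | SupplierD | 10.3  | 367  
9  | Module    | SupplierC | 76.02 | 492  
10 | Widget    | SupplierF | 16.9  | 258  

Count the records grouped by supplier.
SELECT supplier, COUNT(*) as count
FROM products
GROUP BY supplier

Result:
  SupplierA: 2
  SupplierB: 1
  SupplierC: 1
  SupplierD: 1
  SupplierE: 3
  SupplierF: 2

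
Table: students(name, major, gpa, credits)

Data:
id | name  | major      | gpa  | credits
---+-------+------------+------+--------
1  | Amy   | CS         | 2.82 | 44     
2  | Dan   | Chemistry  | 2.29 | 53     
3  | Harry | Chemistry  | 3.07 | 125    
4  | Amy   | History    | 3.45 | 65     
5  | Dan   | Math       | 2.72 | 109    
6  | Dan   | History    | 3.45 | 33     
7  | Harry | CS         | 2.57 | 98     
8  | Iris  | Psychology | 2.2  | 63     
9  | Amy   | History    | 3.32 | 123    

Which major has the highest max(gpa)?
SELECT major, MAX(gpa) as val
FROM students
GROUP BY major
ORDER BY val DESC
LIMIT 1

Result: History with max(gpa) = 3.45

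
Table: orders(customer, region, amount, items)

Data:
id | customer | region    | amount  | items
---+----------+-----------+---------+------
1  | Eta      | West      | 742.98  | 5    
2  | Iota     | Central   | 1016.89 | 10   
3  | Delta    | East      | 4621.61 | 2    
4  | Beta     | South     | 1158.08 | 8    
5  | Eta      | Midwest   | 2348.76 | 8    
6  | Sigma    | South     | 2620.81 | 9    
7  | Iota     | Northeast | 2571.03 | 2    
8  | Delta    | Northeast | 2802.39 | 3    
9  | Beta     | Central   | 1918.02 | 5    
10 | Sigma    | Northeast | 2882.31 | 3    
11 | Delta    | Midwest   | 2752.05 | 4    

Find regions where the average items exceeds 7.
SELECT region, AVG(items)
FROM orders
GROUP BY region
HAVING AVG(items) > 7

Result:
  Central: avg=7.50
  South: avg=8.50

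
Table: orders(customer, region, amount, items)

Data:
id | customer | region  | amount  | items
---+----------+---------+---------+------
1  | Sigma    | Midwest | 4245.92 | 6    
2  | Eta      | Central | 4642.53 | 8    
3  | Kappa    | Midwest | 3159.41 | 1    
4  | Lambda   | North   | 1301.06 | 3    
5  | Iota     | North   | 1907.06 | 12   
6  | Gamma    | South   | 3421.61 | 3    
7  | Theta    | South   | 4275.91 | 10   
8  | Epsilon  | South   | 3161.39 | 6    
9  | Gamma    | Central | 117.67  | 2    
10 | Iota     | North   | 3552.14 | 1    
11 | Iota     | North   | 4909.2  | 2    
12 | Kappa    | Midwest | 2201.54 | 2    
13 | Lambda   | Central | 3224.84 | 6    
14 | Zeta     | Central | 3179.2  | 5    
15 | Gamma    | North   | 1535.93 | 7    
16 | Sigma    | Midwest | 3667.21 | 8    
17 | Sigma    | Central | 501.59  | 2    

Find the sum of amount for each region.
SELECT region, SUM(amount) as result
FROM orders
GROUP BY region

Result:
  Central: 11665.83
  Midwest: 13274.08
  North: 13205.39
  South: 10858.91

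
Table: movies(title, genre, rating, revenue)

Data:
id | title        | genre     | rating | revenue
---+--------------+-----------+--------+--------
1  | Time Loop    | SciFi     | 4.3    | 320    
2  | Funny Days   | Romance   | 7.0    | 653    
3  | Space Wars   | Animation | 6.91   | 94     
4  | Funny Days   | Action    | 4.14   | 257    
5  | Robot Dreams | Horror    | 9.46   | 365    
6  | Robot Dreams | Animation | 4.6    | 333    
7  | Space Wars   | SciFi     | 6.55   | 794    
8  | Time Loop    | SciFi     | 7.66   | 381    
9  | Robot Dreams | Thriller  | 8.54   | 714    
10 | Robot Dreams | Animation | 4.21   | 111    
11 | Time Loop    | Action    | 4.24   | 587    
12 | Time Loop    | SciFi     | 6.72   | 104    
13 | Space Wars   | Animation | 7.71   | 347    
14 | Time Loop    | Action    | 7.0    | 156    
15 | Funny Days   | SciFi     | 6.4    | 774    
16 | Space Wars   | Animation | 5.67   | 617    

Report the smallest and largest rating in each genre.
SELECT genre, MIN(rating), MAX(rating)
FROM movies
GROUP BY genre

Result:
  Action: min=4.14, max=7.00
  Animation: min=4.21, max=7.71
  Horror: min=9.46, max=9.46
  Romance: min=7.00, max=7.00
  SciFi: min=4.30, max=7.66
  Thriller: min=8.54, max=8.54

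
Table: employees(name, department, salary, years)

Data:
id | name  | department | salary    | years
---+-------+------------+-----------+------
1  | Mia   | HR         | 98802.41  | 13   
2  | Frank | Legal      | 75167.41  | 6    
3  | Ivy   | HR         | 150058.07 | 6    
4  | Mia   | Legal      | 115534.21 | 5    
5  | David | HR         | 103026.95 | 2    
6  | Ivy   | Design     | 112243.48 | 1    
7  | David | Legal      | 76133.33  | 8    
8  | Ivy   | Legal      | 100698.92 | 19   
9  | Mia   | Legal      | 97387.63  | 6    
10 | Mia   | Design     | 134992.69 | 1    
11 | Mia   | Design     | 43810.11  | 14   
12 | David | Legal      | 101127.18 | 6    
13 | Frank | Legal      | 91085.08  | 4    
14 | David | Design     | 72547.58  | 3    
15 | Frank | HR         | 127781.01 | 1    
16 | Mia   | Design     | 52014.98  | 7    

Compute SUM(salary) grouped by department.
SELECT department, SUM(salary) as result
FROM employees
GROUP BY department

Result:
  Design: 415608.84
  HR: 479668.44
  Legal: 657133.76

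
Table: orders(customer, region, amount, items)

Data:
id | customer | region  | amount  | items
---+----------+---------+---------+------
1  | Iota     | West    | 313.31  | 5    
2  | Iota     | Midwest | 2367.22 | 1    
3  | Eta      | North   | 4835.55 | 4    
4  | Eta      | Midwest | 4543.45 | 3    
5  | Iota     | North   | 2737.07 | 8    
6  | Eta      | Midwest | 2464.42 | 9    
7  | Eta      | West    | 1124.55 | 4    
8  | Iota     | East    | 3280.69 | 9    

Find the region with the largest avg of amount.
SELECT region, AVG(amount) as val
FROM orders
GROUP BY region
ORDER BY val DESC
LIMIT 1

Result: North with avg(amount) = 3786.31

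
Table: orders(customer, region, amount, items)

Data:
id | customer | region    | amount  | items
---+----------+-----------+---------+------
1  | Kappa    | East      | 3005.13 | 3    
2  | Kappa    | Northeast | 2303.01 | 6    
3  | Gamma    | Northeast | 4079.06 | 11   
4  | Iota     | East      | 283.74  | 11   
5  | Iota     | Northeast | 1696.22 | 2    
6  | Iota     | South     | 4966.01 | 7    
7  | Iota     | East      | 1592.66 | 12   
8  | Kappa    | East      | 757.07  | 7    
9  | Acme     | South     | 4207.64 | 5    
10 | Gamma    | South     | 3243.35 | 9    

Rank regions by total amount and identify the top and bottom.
SELECT region, SUM(amount)
FROM orders
GROUP BY region
ORDER BY SUM(amount)

All groups:
  East: 5638.60
  Northeast: 8078.29
  South: 12417.00

Highest: South (12417.00)
Lowest: East (5638.60)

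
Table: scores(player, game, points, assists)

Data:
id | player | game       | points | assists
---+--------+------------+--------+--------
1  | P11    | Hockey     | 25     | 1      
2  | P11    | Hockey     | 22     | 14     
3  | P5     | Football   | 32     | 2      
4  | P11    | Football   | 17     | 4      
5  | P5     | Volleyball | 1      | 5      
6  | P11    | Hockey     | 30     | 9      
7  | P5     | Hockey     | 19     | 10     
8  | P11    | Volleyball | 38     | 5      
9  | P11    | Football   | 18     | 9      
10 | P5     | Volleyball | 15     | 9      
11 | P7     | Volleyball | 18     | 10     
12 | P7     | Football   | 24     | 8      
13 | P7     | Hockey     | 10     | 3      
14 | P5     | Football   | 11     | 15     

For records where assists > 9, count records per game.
SELECT game, COUNT(*)
FROM scores
WHERE assists > 9
GROUP BY game

Note: WHERE filters rows before grouping.

Result:
  Football: 1
  Hockey: 2
  Volleyball: 1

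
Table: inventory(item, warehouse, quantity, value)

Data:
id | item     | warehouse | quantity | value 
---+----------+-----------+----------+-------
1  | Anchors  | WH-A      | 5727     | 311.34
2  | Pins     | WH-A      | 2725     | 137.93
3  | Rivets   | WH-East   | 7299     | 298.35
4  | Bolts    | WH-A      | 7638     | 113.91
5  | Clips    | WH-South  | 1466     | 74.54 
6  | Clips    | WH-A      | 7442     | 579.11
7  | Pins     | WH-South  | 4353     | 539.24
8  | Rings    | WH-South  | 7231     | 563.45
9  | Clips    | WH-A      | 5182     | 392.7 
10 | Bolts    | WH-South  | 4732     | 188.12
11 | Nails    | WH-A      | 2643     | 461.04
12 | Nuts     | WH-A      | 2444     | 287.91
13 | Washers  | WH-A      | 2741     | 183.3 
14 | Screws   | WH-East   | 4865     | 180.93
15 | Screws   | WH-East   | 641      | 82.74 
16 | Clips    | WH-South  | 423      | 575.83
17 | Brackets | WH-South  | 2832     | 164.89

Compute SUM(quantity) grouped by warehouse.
SELECT warehouse, SUM(quantity) as result
FROM inventory
GROUP BY warehouse

Result:
  WH-A: 36542
  WH-East: 12805
  WH-South: 21037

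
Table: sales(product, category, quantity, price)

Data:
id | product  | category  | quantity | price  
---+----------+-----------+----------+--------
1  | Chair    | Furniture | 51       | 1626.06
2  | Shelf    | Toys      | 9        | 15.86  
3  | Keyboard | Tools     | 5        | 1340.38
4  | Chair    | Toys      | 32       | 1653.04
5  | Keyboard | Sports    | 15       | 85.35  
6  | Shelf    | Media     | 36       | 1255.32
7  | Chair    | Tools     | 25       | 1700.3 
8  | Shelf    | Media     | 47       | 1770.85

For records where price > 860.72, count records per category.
SELECT category, COUNT(*)
FROM sales
WHERE price > 860.72
GROUP BY category

Note: WHERE filters rows before grouping.

Result:
  Furniture: 1
  Media: 2
  Tools: 2
  Toys: 1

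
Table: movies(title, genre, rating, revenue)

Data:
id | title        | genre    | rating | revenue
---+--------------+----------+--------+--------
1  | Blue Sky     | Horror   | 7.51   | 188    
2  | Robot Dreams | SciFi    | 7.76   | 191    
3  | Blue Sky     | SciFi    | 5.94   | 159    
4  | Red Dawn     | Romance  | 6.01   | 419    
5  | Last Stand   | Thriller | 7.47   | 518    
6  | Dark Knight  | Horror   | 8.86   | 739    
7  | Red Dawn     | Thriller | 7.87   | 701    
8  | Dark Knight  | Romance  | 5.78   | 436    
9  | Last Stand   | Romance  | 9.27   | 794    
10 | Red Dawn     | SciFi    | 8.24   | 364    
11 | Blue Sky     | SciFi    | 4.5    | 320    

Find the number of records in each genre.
SELECT genre, COUNT(*) as count
FROM movies
GROUP BY genre

Result:
  Horror: 2
  Romance: 3
  SciFi: 4
  Thriller: 2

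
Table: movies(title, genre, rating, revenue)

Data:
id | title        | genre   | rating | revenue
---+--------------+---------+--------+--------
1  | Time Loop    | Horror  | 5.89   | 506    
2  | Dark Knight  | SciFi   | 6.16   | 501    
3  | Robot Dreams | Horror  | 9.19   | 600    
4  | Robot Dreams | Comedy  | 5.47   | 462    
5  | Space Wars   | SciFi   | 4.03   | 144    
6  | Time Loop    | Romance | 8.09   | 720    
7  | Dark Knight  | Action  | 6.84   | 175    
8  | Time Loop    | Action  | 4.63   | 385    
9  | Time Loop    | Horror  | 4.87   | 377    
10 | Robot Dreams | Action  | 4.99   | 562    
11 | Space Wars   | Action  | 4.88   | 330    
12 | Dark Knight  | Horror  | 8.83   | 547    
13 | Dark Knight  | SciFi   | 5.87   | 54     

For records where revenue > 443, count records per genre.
SELECT genre, COUNT(*)
FROM movies
WHERE revenue > 443
GROUP BY genre

Note: WHERE filters rows before grouping.

Result:
  Action: 1
  Comedy: 1
  Horror: 3
  Romance: 1
  SciFi: 1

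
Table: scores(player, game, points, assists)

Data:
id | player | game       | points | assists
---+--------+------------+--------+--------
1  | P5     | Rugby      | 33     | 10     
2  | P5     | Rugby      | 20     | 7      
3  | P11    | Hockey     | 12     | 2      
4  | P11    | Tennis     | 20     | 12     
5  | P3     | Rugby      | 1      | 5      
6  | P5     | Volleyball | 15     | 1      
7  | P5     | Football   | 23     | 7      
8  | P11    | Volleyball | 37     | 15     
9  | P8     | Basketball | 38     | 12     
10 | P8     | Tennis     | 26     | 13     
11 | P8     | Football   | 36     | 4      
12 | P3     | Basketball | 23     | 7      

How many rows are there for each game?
SELECT game, COUNT(*) as count
FROM scores
GROUP BY game

Result:
  Basketball: 2
  Football: 2
  Hockey: 1
  Rugby: 3
  Tennis: 2
  Volleyball: 2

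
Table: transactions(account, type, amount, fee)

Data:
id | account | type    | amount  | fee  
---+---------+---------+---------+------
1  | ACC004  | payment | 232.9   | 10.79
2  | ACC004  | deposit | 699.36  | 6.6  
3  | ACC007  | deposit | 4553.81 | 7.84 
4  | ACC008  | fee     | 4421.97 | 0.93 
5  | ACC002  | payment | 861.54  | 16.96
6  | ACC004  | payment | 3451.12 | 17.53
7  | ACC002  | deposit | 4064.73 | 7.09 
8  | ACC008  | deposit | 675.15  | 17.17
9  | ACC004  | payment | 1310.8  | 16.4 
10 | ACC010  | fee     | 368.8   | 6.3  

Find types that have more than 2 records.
SELECT type, COUNT(*) as cnt
FROM transactions
GROUP BY type
HAVING COUNT(*) > 2

Result:
  deposit: 4
  payment: 4

Note: HAVING filters groups after aggregation, WHERE filters rows before.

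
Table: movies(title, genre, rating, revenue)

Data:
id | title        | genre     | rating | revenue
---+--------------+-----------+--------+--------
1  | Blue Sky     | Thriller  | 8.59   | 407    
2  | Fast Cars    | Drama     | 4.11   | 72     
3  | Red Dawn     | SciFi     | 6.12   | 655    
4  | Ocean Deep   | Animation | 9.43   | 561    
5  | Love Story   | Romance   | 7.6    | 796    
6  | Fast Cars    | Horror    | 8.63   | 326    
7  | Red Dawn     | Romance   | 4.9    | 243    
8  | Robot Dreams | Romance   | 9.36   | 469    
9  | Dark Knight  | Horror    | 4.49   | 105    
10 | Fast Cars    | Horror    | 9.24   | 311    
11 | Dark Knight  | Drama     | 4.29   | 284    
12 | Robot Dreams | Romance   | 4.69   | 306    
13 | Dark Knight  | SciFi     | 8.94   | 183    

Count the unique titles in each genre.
SELECT genre, COUNT(DISTINCT title)
FROM movies
GROUP BY genre

Result:
  Animation: 1 distinct
  Drama: 2 distinct
  Horror: 2 distinct
  Romance: 3 distinct
  SciFi: 2 distinct
  Thriller: 1 distinct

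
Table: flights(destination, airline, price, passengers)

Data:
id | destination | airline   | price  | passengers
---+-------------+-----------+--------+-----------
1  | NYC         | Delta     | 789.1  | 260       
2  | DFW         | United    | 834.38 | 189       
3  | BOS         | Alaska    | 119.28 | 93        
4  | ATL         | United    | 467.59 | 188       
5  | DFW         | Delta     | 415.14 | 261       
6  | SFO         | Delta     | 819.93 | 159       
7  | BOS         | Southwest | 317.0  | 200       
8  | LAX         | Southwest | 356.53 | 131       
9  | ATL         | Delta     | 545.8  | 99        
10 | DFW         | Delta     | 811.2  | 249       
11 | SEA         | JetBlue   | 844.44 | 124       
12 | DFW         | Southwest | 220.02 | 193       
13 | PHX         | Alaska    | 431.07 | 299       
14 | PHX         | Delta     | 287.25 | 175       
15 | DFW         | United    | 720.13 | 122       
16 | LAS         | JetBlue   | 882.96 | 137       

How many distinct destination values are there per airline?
SELECT airline, COUNT(DISTINCT destination)
FROM flights
GROUP BY airline

Result:
  Alaska: 2 distinct
  Delta: 5 distinct
  JetBlue: 2 distinct
  Southwest: 3 distinct
  United: 2 distinct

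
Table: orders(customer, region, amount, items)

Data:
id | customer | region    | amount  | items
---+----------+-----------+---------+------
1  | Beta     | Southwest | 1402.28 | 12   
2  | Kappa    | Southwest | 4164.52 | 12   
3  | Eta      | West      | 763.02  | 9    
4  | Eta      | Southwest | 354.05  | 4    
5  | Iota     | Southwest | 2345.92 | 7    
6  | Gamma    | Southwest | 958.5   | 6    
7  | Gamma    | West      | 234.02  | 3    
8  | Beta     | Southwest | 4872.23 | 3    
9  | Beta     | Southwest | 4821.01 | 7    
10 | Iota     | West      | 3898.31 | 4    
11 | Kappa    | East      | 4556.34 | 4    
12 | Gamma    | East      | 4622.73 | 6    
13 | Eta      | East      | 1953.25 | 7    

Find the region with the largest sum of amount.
SELECT region, SUM(amount) as val
FROM orders
GROUP BY region
ORDER BY val DESC
LIMIT 1

Result: Southwest with sum(amount) = 18918.51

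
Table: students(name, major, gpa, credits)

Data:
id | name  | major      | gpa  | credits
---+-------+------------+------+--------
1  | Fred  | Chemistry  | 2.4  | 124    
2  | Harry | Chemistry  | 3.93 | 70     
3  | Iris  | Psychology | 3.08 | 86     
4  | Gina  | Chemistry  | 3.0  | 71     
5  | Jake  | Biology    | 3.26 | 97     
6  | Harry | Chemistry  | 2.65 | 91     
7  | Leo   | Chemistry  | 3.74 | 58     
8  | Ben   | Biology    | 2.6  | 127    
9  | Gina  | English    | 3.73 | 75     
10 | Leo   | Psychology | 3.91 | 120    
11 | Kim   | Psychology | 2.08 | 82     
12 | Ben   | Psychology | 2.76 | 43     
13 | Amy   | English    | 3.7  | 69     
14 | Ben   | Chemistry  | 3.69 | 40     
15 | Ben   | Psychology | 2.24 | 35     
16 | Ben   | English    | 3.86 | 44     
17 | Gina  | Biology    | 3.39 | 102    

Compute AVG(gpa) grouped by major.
SELECT major, AVG(gpa) as result
FROM students
GROUP BY major

Result:
  Biology: 3.08
  Chemistry: 3.24
  English: 3.76
  Psychology: 2.81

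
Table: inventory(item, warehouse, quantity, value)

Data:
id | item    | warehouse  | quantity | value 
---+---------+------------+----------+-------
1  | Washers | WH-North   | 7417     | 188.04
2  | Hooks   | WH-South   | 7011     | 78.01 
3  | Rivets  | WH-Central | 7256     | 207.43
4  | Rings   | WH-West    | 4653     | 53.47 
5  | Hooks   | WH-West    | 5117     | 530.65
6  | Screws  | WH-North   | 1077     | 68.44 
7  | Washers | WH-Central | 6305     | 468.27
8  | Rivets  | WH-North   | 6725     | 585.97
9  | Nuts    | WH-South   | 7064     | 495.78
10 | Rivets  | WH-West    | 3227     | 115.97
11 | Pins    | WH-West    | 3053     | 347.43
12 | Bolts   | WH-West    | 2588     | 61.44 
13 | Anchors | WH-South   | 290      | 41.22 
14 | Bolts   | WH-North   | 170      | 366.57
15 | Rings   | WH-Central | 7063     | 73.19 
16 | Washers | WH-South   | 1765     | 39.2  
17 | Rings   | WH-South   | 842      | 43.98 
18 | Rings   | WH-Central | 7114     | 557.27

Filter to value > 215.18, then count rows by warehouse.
SELECT warehouse, COUNT(*)
FROM inventory
WHERE value > 215.18
GROUP BY warehouse

Note: WHERE filters rows before grouping.

Result:
  WH-Central: 2
  WH-North: 2
  WH-South: 1
  WH-West: 2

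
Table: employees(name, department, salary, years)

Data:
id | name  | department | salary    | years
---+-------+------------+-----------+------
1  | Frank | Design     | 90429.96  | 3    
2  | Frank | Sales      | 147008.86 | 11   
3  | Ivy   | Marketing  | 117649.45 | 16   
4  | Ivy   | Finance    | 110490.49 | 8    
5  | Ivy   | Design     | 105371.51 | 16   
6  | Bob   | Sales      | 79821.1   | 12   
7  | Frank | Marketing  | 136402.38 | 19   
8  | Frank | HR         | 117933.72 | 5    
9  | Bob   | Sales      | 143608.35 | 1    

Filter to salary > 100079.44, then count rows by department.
SELECT department, COUNT(*)
FROM employees
WHERE salary > 100079.44
GROUP BY department

Note: WHERE filters rows before grouping.

Result:
  Design: 1
  Finance: 1
  HR: 1
  Marketing: 2
  Sales: 2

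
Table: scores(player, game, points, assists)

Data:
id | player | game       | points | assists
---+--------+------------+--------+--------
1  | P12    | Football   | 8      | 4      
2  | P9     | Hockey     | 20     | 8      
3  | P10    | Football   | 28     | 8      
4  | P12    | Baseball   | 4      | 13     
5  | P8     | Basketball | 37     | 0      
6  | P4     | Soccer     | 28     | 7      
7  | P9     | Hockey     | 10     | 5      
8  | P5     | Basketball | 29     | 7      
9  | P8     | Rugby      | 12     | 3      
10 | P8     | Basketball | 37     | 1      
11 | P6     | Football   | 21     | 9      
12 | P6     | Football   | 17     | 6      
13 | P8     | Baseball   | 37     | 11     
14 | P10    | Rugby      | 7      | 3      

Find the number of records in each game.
SELECT game, COUNT(*) as count
FROM scores
GROUP BY game

Result:
  Baseball: 2
  Basketball: 3
  Football: 4
  Hockey: 2
  Rugby: 2
  Soccer: 1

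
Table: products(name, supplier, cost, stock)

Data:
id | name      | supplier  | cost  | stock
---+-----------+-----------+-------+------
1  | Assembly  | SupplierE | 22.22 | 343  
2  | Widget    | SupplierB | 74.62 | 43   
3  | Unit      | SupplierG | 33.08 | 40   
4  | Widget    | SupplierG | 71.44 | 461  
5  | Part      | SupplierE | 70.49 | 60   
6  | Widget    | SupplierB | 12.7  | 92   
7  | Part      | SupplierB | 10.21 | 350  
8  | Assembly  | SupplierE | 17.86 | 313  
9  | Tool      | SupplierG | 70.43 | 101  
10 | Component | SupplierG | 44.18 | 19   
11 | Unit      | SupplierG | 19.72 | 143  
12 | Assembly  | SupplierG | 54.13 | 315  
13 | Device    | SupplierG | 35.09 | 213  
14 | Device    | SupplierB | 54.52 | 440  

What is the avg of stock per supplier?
SELECT supplier, AVG(stock) as result
FROM products
GROUP BY supplier

Result:
  SupplierB: 231.25
  SupplierE: 238.67
  SupplierG: 184.57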